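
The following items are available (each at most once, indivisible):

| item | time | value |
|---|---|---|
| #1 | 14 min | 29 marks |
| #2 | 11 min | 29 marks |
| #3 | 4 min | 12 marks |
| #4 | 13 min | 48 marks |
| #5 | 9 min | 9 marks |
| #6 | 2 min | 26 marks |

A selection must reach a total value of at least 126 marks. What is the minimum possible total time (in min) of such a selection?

Subsets with value ≥ 126, sorted by total time:
- #1+#2+#4+#6: time 40, value 132
- #1+#2+#3+#4+#6: time 44, value 144
- #1+#2+#4+#5+#6: time 49, value 141
- #1+#2+#3+#4+#5: time 51, value 127
Minimum time: 40 min.

40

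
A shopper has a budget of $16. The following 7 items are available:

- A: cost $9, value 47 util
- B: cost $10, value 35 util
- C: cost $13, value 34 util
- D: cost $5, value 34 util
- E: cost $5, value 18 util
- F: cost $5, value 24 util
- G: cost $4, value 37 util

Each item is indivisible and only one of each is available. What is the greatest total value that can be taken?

95 util

Check high-value combinations within $16:
- D+F+G: cost 5+5+4=14, value 34+24+37=95
- D+E+G: cost 5+5+4=14, value 34+18+37=89
- A+G: cost 9+4=13, value 47+37=84
- A+D: cost 9+5=14, value 47+34=81
- E+F+G: cost 5+5+4=14, value 18+24+37=79
Best: 95 util.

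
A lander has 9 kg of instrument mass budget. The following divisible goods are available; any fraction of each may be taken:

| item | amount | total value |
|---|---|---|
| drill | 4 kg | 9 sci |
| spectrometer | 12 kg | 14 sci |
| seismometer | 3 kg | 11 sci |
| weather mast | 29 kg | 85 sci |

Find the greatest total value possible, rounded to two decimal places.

28.59

Take in order of value per unit:
- seismometer (11/3 per unit): all 3 → value 11, running total 11.00
- weather mast (85/29 per unit): 6 of 29 → value 6×85/29 = 17.5862, running total 28.59
Total 28.59.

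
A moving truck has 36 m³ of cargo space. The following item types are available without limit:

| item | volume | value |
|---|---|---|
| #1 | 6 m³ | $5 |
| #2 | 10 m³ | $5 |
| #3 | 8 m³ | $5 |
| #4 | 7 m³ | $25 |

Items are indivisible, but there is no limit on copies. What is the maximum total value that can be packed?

Best value-per-unit is #4 at 25/7, and filling with it alone uses volume 5×7=35. No mix of the others beats 5×25 = 125.

$125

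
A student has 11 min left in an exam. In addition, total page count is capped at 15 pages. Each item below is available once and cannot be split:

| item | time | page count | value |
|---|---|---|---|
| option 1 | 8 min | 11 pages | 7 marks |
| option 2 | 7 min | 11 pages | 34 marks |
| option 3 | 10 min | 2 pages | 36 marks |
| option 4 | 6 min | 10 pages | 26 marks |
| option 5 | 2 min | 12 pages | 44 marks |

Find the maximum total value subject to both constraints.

Feasible sets respecting both limits:
- option 5: time 2, page count 12, value 44
- option 3: time 10, page count 2, value 36
- option 2: time 7, page count 11, value 34
Best: 44 marks.

44 marks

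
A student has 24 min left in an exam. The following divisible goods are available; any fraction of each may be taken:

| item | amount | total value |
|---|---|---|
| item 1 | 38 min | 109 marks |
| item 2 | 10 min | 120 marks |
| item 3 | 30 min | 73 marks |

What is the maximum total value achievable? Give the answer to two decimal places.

160.16

Take in order of value per unit:
- item 2 (120/10 per unit): all 10 → value 120, running total 120.00
- item 1 (109/38 per unit): 14 of 38 → value 14×109/38 = 40.1579, running total 160.16
Total 160.16.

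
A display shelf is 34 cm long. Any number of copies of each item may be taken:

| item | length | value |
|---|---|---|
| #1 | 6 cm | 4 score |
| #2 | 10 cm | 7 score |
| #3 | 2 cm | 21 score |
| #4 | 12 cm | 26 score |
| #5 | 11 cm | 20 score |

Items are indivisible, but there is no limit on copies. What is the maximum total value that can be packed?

Best value-per-unit is #3 at 21/2, and filling with it alone uses length 17×2=34. No mix of the others beats 17×21 = 357.

357 score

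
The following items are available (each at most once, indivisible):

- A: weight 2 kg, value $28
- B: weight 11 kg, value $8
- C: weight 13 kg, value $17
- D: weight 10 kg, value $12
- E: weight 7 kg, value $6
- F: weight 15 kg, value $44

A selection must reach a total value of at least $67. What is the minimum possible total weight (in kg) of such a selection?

Subsets with value ≥ 67, sorted by total weight:
- A+F: weight 17, value 72
- A+E+F: weight 24, value 78
- A+D+F: weight 27, value 84
- A+B+F: weight 28, value 80
Minimum weight: 17 kg.

17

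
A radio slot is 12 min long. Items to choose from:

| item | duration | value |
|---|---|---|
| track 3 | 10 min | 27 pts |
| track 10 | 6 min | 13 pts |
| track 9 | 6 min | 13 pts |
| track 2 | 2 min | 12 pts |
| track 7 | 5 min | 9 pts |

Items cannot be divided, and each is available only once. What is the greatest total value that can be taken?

Check high-value combinations within 12 min:
- track 3+track 2: duration 10+2=12, value 27+12=39
- track 3: duration 10, value 27
- track 10+track 9: duration 6+6=12, value 13+13=26
- track 10+track 2: duration 6+2=8, value 13+12=25
- track 9+track 2: duration 6+2=8, value 13+12=25
Best: 39 pts.

39 pts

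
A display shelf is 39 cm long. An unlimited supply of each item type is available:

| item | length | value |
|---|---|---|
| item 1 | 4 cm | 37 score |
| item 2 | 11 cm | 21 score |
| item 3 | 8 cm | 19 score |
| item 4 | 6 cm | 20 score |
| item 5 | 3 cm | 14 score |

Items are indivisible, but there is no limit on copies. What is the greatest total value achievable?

Best value-per-unit is item 1 at 37/4; filling with it alone gives 9×37 = 333.
Optimal mix: 9×item 1 + 1×item 5 → length 39, value 347.

347 score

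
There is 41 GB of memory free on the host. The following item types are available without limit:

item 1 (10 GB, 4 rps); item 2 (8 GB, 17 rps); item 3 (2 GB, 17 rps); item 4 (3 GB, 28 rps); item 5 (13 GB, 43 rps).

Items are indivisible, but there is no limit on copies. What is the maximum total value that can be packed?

Best value-per-unit is item 4 at 28/3; filling with it alone gives 13×28 = 364.
Optimal mix: 1×item 3 + 13×item 4 → memory 41, value 381.

381 rps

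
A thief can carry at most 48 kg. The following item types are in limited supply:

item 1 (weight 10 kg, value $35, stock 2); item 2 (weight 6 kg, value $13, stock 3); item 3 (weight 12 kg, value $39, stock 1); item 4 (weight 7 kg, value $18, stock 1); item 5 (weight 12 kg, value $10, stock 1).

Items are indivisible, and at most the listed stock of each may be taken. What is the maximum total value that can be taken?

Best selections within weight 48 and stock limits:
- 2×item 1 + 1×item 2 + 1×item 3 + 1×item 4: weight 45, value 140
- 2×item 1 + 2×item 2 + 1×item 3: weight 44, value 135
- 1×item 1 + 3×item 2 + 1×item 3 + 1×item 4: weight 47, value 131
Best: $140.

$140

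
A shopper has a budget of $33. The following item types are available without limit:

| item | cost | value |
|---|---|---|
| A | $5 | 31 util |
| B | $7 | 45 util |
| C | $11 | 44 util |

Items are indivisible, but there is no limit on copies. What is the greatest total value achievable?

Best value-per-unit is B at 45/7; filling with it alone gives 4×45 = 180.
Optimal mix: 1×A + 4×B → cost 33, value 211.

211 util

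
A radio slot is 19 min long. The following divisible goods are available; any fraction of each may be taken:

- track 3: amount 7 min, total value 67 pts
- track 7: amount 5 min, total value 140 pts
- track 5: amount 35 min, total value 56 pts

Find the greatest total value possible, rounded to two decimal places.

Take in order of value per unit:
- track 7 (140/5 per unit): all 5 → value 140, running total 140.00
- track 3 (67/7 per unit): all 7 → value 67, running total 207.00
- track 5 (56/35 per unit): 7 of 35 → value 7×56/35 = 11.2000, running total 218.20
Total 218.20.

218.20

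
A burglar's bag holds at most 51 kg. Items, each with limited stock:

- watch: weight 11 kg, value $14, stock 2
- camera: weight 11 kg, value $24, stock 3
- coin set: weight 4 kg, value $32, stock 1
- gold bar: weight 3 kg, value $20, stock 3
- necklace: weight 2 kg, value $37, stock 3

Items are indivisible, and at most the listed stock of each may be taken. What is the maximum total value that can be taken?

$255

Top feasible selections:
- 3×camera + 1×coin set + 2×gold bar + 3×necklace: weight 49, value 255
- 2×camera + 1×coin set + 3×gold bar + 3×necklace: weight 41, value 251
- 1×watch + 2×camera + 1×coin set + 2×gold bar + 3×necklace: weight 49, value 245
- 3×camera + 3×gold bar + 3×necklace: weight 48, value 243
Best: $255.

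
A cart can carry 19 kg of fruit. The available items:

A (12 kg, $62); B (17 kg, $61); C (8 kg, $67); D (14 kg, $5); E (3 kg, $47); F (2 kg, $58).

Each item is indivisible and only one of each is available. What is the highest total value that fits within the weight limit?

Check high-value combinations within 19 kg:
- C+E+F: weight 8+3+2=13, value 67+47+58=172
- A+E+F: weight 12+3+2=17, value 62+47+58=167
- C+F: weight 8+2=10, value 67+58=125
Best: $172.

$172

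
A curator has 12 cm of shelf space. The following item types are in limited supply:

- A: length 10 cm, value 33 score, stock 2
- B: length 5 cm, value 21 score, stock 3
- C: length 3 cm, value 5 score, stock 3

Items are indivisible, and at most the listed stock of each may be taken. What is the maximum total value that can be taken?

Top feasible selections:
- 2×B: length 10, value 42
- 1×A: length 10, value 33
Best: 42 score.

42 score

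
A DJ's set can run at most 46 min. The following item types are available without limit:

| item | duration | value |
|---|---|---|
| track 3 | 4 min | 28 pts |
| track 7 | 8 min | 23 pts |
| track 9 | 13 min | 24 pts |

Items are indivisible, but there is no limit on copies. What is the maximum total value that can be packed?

308 pts

Best value-per-unit is track 3 at 28/4, and filling with it alone uses duration 11×4=44. No mix of the others beats 11×28 = 308.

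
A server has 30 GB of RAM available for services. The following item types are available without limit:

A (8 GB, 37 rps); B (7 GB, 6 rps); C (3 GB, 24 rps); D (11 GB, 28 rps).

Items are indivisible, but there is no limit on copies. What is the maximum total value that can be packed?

Best value-per-unit is C at 24/3, and filling with it alone uses memory 10×3=30. No mix of the others beats 10×24 = 240.

240 rps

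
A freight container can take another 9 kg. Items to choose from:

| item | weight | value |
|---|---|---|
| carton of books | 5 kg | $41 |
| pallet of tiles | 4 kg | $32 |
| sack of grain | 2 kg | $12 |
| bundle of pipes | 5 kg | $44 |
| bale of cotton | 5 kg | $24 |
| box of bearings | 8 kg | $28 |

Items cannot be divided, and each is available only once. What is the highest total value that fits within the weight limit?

Check high-value combinations within 9 kg:
- pallet of tiles+bundle of pipes: weight 4+5=9, value 32+44=76
- carton of books+pallet of tiles: weight 5+4=9, value 41+32=73
- sack of grain+bundle of pipes: weight 2+5=7, value 12+44=56
- pallet of tiles+bale of cotton: weight 4+5=9, value 32+24=56
- carton of books+sack of grain: weight 5+2=7, value 41+12=53
Best: $76.

$76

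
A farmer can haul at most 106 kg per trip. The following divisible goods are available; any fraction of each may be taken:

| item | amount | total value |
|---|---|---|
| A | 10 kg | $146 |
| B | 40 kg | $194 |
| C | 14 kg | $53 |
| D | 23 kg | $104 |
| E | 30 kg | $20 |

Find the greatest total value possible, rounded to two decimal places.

Take in order of value per unit:
- A (146/10 per unit): all 10 → value 146, running total 146.00
- B (194/40 per unit): all 40 → value 194, running total 340.00
- D (104/23 per unit): all 23 → value 104, running total 444.00
- C (53/14 per unit): all 14 → value 53, running total 497.00
- E (20/30 per unit): 19 of 30 → value 19×20/30 = 12.6667, running total 509.67
Total 509.67.

509.67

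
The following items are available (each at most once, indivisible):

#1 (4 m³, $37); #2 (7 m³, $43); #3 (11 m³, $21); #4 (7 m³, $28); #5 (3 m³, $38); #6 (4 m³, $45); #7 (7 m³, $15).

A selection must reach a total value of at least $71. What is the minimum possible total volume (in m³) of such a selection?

7

Subsets with value ≥ 71, sorted by total volume:
- #5+#6: volume 7, value 83
- #1+#5: volume 7, value 75
- #1+#6: volume 8, value 82
Minimum volume: 7 m³.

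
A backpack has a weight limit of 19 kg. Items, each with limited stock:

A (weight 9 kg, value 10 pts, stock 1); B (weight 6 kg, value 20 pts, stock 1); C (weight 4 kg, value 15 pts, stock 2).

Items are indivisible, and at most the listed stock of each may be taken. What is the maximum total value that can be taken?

Top feasible selections:
- 1×B + 2×C: weight 14, value 50
- 1×A + 1×B + 1×C: weight 19, value 45
- 1×A + 2×C: weight 17, value 40
Best: 50 pts.

50 pts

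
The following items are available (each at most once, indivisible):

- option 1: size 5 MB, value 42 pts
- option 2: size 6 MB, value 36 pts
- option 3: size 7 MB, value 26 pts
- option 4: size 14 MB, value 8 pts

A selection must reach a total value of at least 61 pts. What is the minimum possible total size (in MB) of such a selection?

Subsets with value ≥ 61, sorted by total size:
- option 1+option 2: size 11, value 78
- option 1+option 3: size 12, value 68
- option 2+option 3: size 13, value 62
- option 1+option 2+option 3: size 18, value 104
Minimum size: 11 MB.

11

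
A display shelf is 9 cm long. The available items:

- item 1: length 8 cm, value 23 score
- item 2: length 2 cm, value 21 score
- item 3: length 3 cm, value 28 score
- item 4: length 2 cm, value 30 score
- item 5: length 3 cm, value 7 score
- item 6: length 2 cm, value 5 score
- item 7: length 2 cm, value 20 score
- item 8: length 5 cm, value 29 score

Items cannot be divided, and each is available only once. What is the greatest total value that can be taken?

99 score

This is a 0/1 knapsack; check combinations near the capacity.
- item 2+item 3+item 4+item 7: length 2+3+2+2=9, value 21+28+30+20=99
- item 2+item 3+item 4+item 6: length 2+3+2+2=9, value 21+28+30+5=84
- item 3+item 4+item 6+item 7: length 3+2+2+2=9, value 28+30+5+20=83
- item 2+item 4+item 8: length 2+2+5=9, value 21+30+29=80
Best: 99 score.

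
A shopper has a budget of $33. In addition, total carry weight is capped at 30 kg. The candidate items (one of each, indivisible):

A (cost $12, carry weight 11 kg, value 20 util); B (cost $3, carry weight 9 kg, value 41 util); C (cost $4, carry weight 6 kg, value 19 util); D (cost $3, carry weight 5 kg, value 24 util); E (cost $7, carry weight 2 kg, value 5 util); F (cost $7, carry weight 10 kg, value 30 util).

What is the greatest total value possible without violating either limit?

Feasible sets respecting both limits:
- B+C+D+F: cost 17, carry weight 30, value 114
- B+D+E+F: cost 20, carry weight 26, value 100
- B+D+F: cost 13, carry weight 24, value 95
Best: 114 util.

114 util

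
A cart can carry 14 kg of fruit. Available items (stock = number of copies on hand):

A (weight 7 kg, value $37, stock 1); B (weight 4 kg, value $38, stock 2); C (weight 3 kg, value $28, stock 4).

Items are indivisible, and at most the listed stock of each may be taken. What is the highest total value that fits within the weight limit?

$132

Top feasible selections:
- 2×B + 2×C: weight 14, value 132
- 1×B + 3×C: weight 13, value 122
- 4×C: weight 12, value 112
- 2×B + 1×C: weight 11, value 104
Best: $132.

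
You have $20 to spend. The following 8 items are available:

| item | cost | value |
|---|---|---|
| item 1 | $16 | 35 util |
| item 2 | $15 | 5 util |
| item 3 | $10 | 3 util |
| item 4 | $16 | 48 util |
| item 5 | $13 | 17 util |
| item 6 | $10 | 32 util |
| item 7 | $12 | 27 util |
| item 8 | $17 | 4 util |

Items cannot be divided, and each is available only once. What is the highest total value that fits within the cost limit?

Check high-value combinations within $20:
- item 4: cost 16, value 48
- item 1: cost 16, value 35
- item 3+item 6: cost 10+10=20, value 3+32=35
Best: 48 util.

48 util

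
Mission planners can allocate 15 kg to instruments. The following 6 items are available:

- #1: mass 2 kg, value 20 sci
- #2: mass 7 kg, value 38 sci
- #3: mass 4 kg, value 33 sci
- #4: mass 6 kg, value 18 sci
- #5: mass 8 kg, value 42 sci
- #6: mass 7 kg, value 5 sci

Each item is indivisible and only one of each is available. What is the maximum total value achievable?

95 sci

Check high-value combinations within 15 kg:
- #1+#3+#5: mass 2+4+8=14, value 20+33+42=95
- #1+#2+#3: mass 2+7+4=13, value 20+38+33=91
- #2+#5: mass 7+8=15, value 38+42=80
Best: 95 sci.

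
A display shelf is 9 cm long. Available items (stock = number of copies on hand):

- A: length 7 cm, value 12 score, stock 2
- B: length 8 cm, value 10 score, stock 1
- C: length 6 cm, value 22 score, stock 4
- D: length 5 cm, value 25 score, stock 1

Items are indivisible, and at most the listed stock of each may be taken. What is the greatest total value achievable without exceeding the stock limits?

25 score

Best selections within length 9 and stock limits:
- 1×D: length 5, value 25
- 1×C: length 6, value 22
- 1×A: length 7, value 12
Best: 25 score.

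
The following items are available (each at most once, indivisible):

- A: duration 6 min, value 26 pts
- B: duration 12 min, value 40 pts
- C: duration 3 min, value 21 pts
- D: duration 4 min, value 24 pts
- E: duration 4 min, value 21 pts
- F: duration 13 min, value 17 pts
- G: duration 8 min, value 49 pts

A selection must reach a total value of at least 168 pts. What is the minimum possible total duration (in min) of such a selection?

37

Subsets with value ≥ 168, sorted by total duration:
- A+B+C+D+E+G: duration 37, value 181
- B+C+D+E+F+G: duration 44, value 172
- A+B+C+D+F+G: duration 46, value 177
- A+B+C+E+F+G: duration 46, value 174
Minimum duration: 37 min.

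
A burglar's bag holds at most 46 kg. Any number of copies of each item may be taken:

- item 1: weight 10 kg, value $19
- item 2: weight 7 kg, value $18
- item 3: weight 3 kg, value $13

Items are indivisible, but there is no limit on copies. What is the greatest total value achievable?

Best value-per-unit is item 3 at 13/3, and filling with it alone uses weight 15×3=45. No mix of the others beats 15×13 = 195.

$195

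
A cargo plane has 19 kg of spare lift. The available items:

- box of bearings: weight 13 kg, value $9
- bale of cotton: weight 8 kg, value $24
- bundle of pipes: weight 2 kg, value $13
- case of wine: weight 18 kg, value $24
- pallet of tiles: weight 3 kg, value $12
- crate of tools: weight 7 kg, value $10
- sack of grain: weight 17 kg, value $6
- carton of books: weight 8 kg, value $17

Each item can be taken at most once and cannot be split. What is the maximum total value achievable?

Check high-value combinations within 19 kg:
- bale of cotton+bundle of pipes+carton of books: weight 8+2+8=18, value 24+13+17=54
- bale of cotton+pallet of tiles+carton of books: weight 8+3+8=19, value 24+12+17=53
- bale of cotton+bundle of pipes+pallet of tiles: weight 8+2+3=13, value 24+13+12=49
Best: $54.

$54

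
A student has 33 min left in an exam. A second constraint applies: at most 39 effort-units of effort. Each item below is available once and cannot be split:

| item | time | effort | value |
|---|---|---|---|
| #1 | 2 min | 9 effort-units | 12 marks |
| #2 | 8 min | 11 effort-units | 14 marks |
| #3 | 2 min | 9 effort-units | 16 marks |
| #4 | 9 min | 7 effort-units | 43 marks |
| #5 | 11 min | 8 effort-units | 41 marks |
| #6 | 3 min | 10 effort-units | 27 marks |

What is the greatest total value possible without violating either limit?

127 marks

Feasible sets respecting both limits:
- #3+#4+#5+#6: time 25, effort 34, value 127
- #2+#4+#5+#6: time 31, effort 36, value 125
- #1+#4+#5+#6: time 25, effort 34, value 123
Best: 127 marks.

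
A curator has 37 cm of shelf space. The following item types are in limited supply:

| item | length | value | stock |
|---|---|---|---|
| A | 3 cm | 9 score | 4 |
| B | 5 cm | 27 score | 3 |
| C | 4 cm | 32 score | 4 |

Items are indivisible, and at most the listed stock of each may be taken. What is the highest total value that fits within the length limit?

227 score

Best selections within length 37 and stock limits:
- 2×A + 3×B + 4×C: length 37, value 227
- 1×A + 3×B + 4×C: length 34, value 218
Best: 227 score.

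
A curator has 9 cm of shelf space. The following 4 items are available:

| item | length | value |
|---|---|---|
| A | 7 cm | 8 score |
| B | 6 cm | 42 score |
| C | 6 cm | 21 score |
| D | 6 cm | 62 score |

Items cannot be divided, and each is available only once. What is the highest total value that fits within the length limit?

This is a 0/1 knapsack; check combinations near the capacity.
- D: length 6, value 62
- B: length 6, value 42
- C: length 6, value 21
Best: 62 score.

62 score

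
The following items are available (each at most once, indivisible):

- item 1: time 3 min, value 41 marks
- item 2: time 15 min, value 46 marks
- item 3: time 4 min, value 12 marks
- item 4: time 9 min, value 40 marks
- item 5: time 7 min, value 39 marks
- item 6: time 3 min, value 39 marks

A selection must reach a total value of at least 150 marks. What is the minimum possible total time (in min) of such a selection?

22

Subsets with value ≥ 150, sorted by total time:
- item 1+item 4+item 5+item 6: time 22, value 159
- item 1+item 3+item 4+item 5+item 6: time 26, value 171
- item 1+item 2+item 5+item 6: time 28, value 165
- item 1+item 2+item 4+item 6: time 30, value 166
Minimum time: 22 min.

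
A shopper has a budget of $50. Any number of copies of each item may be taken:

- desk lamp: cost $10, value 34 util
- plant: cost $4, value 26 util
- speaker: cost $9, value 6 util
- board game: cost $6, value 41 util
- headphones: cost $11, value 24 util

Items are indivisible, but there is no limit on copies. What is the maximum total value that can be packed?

Best value-per-unit is board game at 41/6; filling with it alone gives 8×41 = 328.
Optimal mix: 2×plant + 7×board game → cost 50, value 339.

339 util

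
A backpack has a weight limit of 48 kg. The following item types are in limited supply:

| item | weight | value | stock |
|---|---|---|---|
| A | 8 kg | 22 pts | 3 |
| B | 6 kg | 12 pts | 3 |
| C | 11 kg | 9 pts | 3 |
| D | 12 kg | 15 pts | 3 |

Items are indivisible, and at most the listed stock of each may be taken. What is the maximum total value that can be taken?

Top feasible selections:
- 3×A + 2×B + 1×D: weight 48, value 105
- 3×A + 3×B: weight 42, value 102
- 3×A + 2×B + 1×C: weight 47, value 99
Best: 105 pts.

105 pts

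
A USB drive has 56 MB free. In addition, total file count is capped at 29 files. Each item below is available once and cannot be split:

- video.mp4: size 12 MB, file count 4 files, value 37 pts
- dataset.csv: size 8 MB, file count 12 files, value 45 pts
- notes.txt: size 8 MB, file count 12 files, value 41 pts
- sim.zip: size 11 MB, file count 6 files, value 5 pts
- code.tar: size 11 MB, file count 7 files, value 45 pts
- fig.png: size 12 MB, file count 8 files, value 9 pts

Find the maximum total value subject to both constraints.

Feasible sets respecting both limits:
- video.mp4+dataset.csv+sim.zip+code.tar: size 42, file count 29, value 132
- video.mp4+notes.txt+sim.zip+code.tar: size 42, file count 29, value 128
- video.mp4+dataset.csv+code.tar: size 31, file count 23, value 127
- video.mp4+dataset.csv+notes.txt: size 28, file count 28, value 123
Best: 132 pts.

132 pts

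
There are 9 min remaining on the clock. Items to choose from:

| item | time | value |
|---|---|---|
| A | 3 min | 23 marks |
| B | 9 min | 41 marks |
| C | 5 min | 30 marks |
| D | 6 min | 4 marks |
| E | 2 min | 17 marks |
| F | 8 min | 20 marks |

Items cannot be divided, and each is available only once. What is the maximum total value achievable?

This is a 0/1 knapsack; check combinations near the capacity.
- A+C: time 3+5=8, value 23+30=53
- C+E: time 5+2=7, value 30+17=47
- B: time 9, value 41
- A+E: time 3+2=5, value 23+17=40
Best: 53 marks.

53 marks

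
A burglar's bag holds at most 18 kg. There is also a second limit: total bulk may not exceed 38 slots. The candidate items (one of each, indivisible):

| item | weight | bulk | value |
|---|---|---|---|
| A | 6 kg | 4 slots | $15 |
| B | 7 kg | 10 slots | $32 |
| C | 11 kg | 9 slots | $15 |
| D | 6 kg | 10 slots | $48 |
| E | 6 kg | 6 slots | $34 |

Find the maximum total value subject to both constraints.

Feasible sets respecting both limits:
- A+D+E: weight 18, bulk 20, value 97
- D+E: weight 12, bulk 16, value 82
- B+D: weight 13, bulk 20, value 80
Best: $97.

$97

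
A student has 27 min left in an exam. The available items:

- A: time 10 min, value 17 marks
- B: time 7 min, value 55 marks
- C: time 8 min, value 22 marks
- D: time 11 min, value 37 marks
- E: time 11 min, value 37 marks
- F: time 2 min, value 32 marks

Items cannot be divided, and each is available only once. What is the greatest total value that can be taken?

126 marks

Check high-value combinations within 27 min:
- A+B+C+F: time 10+7+8+2=27, value 17+55+22+32=126
- B+D+F: time 7+11+2=20, value 55+37+32=124
- B+E+F: time 7+11+2=20, value 55+37+32=124
- B+C+D: time 7+8+11=26, value 55+22+37=114
- B+C+E: time 7+8+11=26, value 55+22+37=114
Best: 126 marks.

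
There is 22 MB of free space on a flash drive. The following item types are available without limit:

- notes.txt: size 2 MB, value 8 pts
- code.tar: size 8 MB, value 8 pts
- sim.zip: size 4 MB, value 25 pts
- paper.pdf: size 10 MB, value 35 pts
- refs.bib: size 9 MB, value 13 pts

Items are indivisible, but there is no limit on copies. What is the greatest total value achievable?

Best value-per-unit is sim.zip at 25/4; filling with it alone gives 5×25 = 125.
Optimal mix: 1×notes.txt + 5×sim.zip → size 22, value 133.

133 pts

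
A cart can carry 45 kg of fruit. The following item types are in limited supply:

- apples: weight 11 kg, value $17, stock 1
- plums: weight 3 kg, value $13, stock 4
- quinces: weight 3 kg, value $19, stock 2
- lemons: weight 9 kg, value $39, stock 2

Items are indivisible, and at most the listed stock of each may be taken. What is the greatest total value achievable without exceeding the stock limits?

$172

Best selections within weight 45 and stock limits:
- 1×apples + 3×plums + 2×quinces + 2×lemons: weight 44, value 172
- 4×plums + 2×quinces + 2×lemons: weight 36, value 168
- 1×apples + 4×plums + 1×quinces + 2×lemons: weight 44, value 166
- 1×apples + 2×plums + 2×quinces + 2×lemons: weight 41, value 159
Best: $172.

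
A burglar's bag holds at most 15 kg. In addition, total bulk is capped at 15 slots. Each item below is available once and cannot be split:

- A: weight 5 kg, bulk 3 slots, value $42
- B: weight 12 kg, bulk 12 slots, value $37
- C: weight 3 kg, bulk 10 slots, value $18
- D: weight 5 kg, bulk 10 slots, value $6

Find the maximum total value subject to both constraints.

Feasible sets respecting both limits:
- A+C: weight 8, bulk 13, value 60
- A+D: weight 10, bulk 13, value 48
- A: weight 5, bulk 3, value 42
Best: $60.

$60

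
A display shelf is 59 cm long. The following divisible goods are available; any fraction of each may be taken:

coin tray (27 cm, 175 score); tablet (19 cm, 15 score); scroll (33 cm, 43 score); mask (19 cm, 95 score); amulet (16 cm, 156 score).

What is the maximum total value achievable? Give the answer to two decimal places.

411.00

Take in order of value per unit:
- amulet (156/16 per unit): all 16 → value 156, running total 156.00
- coin tray (175/27 per unit): all 27 → value 175, running total 331.00
- mask (95/19 per unit): 16 of 19 → value 16×95/19 = 80.0000, running total 411.00
Total 411.00.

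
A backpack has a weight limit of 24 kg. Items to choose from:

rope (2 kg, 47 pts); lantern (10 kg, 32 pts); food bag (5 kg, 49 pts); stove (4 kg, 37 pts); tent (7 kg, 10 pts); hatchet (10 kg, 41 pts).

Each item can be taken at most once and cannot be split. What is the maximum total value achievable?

174 pts

Check high-value combinations within 24 kg:
- rope+food bag+stove+hatchet: weight 2+5+4+10=21, value 47+49+37+41=174
- rope+lantern+food bag+stove: weight 2+10+5+4=21, value 47+32+49+37=165
- rope+food bag+tent+hatchet: weight 2+5+7+10=24, value 47+49+10+41=147
- rope+food bag+stove+tent: weight 2+5+4+7=18, value 47+49+37+10=143
Best: 174 pts.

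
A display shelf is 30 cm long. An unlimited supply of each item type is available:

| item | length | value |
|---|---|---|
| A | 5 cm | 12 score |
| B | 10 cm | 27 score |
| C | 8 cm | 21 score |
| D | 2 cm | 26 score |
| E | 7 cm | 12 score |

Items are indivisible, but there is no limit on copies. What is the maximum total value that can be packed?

390 score

Best value-per-unit is D at 26/2, and filling with it alone uses length 15×2=30. No mix of the others beats 15×26 = 390.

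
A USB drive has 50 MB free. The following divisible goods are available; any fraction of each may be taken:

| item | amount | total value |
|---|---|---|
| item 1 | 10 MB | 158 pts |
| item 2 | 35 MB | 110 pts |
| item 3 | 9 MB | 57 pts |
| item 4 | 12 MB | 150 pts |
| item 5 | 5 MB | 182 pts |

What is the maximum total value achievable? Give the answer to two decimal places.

591.00

Take in order of value per unit:
- item 5 (182/5 per unit): all 5 → value 182, running total 182.00
- item 1 (158/10 per unit): all 10 → value 158, running total 340.00
- item 4 (150/12 per unit): all 12 → value 150, running total 490.00
- item 3 (57/9 per unit): all 9 → value 57, running total 547.00
- item 2 (110/35 per unit): 14 of 35 → value 14×110/35 = 44.0000, running total 591.00
Total 591.00.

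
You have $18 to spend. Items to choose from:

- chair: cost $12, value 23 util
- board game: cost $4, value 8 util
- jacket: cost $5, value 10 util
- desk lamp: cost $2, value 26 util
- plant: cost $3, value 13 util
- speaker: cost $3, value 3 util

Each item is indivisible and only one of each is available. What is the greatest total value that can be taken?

62 util

This is a 0/1 knapsack; check combinations near the capacity.
- chair+desk lamp+plant: cost 12+2+3=17, value 23+26+13=62
- board game+jacket+desk lamp+plant+speaker: cost 4+5+2+3+3=17, value 8+10+26+13+3=60
- board game+jacket+desk lamp+plant: cost 4+5+2+3=14, value 8+10+26+13=57
Best: 62 util.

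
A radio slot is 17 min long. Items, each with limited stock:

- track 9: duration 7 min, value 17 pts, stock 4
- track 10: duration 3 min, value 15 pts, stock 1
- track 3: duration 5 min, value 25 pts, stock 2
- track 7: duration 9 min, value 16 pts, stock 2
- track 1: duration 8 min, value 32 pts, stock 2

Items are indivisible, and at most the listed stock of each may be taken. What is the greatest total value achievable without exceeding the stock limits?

Top feasible selections:
- 1×track 10 + 1×track 3 + 1×track 1: duration 16, value 72
- 1×track 9 + 2×track 3: duration 17, value 67
- 1×track 10 + 2×track 3: duration 13, value 65
Best: 72 pts.

72 pts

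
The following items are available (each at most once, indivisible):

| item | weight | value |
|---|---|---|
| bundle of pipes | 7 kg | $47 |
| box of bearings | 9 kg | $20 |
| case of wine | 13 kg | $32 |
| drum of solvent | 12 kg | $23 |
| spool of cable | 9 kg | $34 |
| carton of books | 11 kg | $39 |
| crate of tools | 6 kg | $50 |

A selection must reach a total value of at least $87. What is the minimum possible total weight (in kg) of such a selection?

13

Subsets with value ≥ 87, sorted by total weight:
- bundle of pipes+crate of tools: weight 13, value 97
- carton of books+crate of tools: weight 17, value 89
- bundle of pipes+spool of cable+crate of tools: weight 22, value 131
Minimum weight: 13 kg.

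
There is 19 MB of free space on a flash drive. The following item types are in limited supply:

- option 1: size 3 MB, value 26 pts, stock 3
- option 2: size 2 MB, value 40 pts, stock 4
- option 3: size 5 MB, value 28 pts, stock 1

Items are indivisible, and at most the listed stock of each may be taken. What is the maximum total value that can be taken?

240 pts

Top feasible selections:
- 2×option 1 + 4×option 2 + 1×option 3: size 19, value 240
- 3×option 1 + 4×option 2: size 17, value 238
Best: 240 pts.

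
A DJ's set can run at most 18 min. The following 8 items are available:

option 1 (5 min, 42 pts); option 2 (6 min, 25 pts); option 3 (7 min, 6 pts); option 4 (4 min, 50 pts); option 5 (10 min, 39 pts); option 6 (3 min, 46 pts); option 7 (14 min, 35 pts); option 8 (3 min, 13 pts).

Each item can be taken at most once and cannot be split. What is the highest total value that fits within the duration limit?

Check high-value combinations within 18 min:
- option 1+option 2+option 4+option 6: duration 5+6+4+3=18, value 42+25+50+46=163
- option 1+option 4+option 6+option 8: duration 5+4+3+3=15, value 42+50+46+13=151
- option 1+option 4+option 6: duration 5+4+3=12, value 42+50+46=138
- option 4+option 5+option 6: duration 4+10+3=17, value 50+39+46=135
Best: 163 pts.

163 pts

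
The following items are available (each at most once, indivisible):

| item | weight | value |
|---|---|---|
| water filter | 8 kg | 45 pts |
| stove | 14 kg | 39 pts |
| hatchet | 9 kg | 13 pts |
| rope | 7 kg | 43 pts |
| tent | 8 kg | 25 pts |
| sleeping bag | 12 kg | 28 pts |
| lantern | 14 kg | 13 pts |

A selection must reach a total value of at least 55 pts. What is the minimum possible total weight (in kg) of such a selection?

Subsets with value ≥ 55, sorted by total weight:
- water filter+rope: weight 15, value 88
- rope+tent: weight 15, value 68
- water filter+tent: weight 16, value 70
- hatchet+rope: weight 16, value 56
Minimum weight: 15 kg.

15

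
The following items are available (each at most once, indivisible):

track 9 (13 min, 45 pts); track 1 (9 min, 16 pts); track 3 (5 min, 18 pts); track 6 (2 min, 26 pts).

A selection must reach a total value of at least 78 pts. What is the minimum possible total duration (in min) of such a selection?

Subsets with value ≥ 78, sorted by total duration:
- track 9+track 3+track 6: duration 20, value 89
- track 9+track 1+track 6: duration 24, value 87
Minimum duration: 20 min.

20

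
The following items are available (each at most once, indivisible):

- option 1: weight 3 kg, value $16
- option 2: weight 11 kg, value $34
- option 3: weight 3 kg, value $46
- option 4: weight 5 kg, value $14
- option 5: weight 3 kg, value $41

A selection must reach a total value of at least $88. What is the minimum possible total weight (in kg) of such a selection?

9

Subsets with value ≥ 88, sorted by total weight:
- option 1+option 3+option 5: weight 9, value 103
- option 3+option 4+option 5: weight 11, value 101
Minimum weight: 9 kg.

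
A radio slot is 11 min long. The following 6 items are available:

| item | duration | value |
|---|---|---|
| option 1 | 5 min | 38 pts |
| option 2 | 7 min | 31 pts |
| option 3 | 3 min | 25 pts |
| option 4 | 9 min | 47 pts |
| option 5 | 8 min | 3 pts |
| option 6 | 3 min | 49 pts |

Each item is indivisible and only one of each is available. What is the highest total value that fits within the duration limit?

112 pts

Check high-value combinations within 11 min:
- option 1+option 3+option 6: duration 5+3+3=11, value 38+25+49=112
- option 1+option 6: duration 5+3=8, value 38+49=87
- option 2+option 6: duration 7+3=10, value 31+49=80
- option 3+option 6: duration 3+3=6, value 25+49=74
Best: 112 pts.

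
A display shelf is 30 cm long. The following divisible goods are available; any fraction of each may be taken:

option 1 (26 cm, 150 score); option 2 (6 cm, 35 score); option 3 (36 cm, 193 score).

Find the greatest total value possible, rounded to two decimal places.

Take in order of value per unit:
- option 2 (35/6 per unit): all 6 → value 35, running total 35.00
- option 1 (150/26 per unit): 24 of 26 → value 24×150/26 = 138.4615, running total 173.46
Total 173.46.

173.46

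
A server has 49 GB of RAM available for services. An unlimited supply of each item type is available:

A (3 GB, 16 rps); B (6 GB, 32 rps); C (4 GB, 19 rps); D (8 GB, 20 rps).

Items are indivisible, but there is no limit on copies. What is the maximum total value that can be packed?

Best value-per-unit is A at 16/3; filling with it alone gives 16×16 = 256.
Optimal mix: 15×A + 1×C → memory 49, value 259.

259 rps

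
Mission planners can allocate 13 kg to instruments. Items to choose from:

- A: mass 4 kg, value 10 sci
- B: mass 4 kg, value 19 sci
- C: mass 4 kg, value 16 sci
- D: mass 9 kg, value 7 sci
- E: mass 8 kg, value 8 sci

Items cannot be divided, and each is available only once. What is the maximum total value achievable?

45 sci

Check high-value combinations within 13 kg:
- A+B+C: mass 4+4+4=12, value 10+19+16=45
- B+C: mass 4+4=8, value 19+16=35
- A+B: mass 4+4=8, value 10+19=29
- B+E: mass 4+8=12, value 19+8=27
- A+C: mass 4+4=8, value 10+16=26
Best: 45 sci.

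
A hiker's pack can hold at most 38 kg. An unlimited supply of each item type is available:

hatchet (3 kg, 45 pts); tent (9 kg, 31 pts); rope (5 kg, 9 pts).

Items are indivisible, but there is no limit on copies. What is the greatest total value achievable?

540 pts

Best value-per-unit is hatchet at 45/3, and filling with it alone uses weight 12×3=36. No mix of the others beats 12×45 = 540.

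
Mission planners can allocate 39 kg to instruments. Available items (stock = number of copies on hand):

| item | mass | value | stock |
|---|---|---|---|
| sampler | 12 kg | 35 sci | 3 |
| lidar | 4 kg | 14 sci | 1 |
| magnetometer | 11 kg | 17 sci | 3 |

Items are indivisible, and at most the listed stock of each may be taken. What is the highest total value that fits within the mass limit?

105 sci

Top feasible selections:
- 3×sampler: mass 36, value 105
- 2×sampler + 1×lidar + 1×magnetometer: mass 39, value 101
- 2×sampler + 1×magnetometer: mass 35, value 87
- 2×sampler + 1×lidar: mass 28, value 84
Best: 105 sci.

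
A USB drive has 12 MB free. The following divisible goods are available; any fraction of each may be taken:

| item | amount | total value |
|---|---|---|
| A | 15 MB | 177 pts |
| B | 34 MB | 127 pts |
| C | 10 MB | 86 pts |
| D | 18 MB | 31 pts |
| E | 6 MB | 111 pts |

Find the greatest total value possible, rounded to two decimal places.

Take in order of value per unit:
- E (111/6 per unit): all 6 → value 111, running total 111.00
- A (177/15 per unit): 6 of 15 → value 6×177/15 = 70.8000, running total 181.80
Total 181.80.

181.80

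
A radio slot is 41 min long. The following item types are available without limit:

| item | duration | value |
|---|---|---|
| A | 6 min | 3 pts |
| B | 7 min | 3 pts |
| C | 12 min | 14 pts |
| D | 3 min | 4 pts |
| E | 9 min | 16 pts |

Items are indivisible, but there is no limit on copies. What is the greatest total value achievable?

Best value-per-unit is E at 16/9; filling with it alone gives 4×16 = 64.
Optimal mix: 1×D + 4×E → duration 39, value 68.

68 pts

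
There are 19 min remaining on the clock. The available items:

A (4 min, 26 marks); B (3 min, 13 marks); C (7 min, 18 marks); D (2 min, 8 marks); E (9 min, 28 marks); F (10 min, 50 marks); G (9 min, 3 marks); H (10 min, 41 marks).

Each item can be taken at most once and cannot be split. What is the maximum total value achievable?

97 marks

Check high-value combinations within 19 min:
- A+B+D+F: time 4+3+2+10=19, value 26+13+8+50=97
- A+B+F: time 4+3+10=17, value 26+13+50=89
- A+B+D+H: time 4+3+2+10=19, value 26+13+8+41=88
- A+D+F: time 4+2+10=16, value 26+8+50=84
- A+B+H: time 4+3+10=17, value 26+13+41=80
Best: 97 marks.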